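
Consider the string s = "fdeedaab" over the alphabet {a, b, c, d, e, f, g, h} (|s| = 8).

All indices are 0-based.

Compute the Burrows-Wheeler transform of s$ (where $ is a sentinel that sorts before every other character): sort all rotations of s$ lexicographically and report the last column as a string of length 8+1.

bdaaefed$

rank  rotation   last
    0  $fdeedaab  b
    1  aab$fdeed  d
    2  ab$fdeeda  a
    3  b$fdeedaa  a
    4  daab$fdee  e
    5  deedaab$f  f
    6  edaab$fde  e
    7  eedaab$fd  d
    8  fdeedaab$  $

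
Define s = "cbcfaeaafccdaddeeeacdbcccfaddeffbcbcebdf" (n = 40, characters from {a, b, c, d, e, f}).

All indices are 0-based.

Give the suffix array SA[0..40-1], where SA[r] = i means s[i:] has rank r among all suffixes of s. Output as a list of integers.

[6, 18, 12, 26, 4, 7, 32, 21, 34, 1, 37, 33, 0, 22, 9, 23, 10, 19, 35, 24, 2, 11, 20, 13, 27, 14, 28, 38, 5, 17, 36, 16, 15, 29, 39, 25, 3, 31, 8, 30]

rank→(start, suffix):
  0 → (6, 'aafccdaddeeeacdbcccfaddeffbcbcebdf')
  1 → (18, 'acdbcccfaddeffbcbcebdf')
  2 → (12, 'addeeeacdbcccfaddeffbcbcebdf')
  3 → (26, 'addeffbcbcebdf')
  4 → (4, 'aeaafccdaddeeeacdbcccfaddeffbcbcebdf')
  5 → (7, 'afccdaddeeeacdbcccfaddeffbcbcebdf')
  6 → (32, 'bcbcebdf')
  7 → (21, 'bcccfaddeffbcbcebdf')
  8 → (34, 'bcebdf')
  9 → (1, 'bcfaeaafccdaddeeeacdbcccfaddeffbcbcebdf')
  10 → (37, 'bdf')
  11 → (33, 'cbcebdf')
  12 → (0, 'cbcfaeaafccdaddeeeacdbcccfaddeffbcbcebdf')
  13 → (22, 'cccfaddeffbcbcebdf')
  14 → (9, 'ccdaddeeeacdbcccfaddeffbcbcebdf')
  15 → (23, 'ccfaddeffbcbcebdf')
  16 → (10, 'cdaddeeeacdbcccfaddeffbcbcebdf')
  17 → (19, 'cdbcccfaddeffbcbcebdf')
  18 → (35, 'cebdf')
  19 → (24, 'cfaddeffbcbcebdf')
  20 → (2, 'cfaeaafccdaddeeeacdbcccfaddeffbcbcebdf')
  21 → (11, 'daddeeeacdbcccfaddeffbcbcebdf')
  22 → (20, 'dbcccfaddeffbcbcebdf')
  23 → (13, 'ddeeeacdbcccfaddeffbcbcebdf')
  24 → (27, 'ddeffbcbcebdf')
  25 → (14, 'deeeacdbcccfaddeffbcbcebdf')
  26 → (28, 'deffbcbcebdf')
  27 → (38, 'df')
  28 → (5, 'eaafccdaddeeeacdbcccfaddeffbcbcebdf')
  29 → (17, 'eacdbcccfaddeffbcbcebdf')
  30 → (36, 'ebdf')
  31 → (16, 'eeacdbcccfaddeffbcbcebdf')
  32 → (15, 'eeeacdbcccfaddeffbcbcebdf')
  33 → (29, 'effbcbcebdf')
  34 → (39, 'f')
  35 → (25, 'faddeffbcbcebdf')
  36 → (3, 'faeaafccdaddeeeacdbcccfaddeffbcbcebdf')
  37 → (31, 'fbcbcebdf')
  38 → (8, 'fccdaddeeeacdbcccfaddeffbcbcebdf')
  39 → (30, 'ffbcbcebdf')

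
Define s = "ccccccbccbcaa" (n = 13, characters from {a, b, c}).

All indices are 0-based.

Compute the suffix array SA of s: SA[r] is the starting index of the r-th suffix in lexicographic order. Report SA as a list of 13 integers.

rank | idx | suffix
   0 |  12 | a
   1 |  11 | aa
   2 |   9 | bcaa
   3 |   6 | bccbcaa
   4 |  10 | caa
   5 |   8 | cbcaa
   6 |   5 | cbccbcaa
   7 |   7 | ccbcaa
   8 |   4 | ccbccbcaa
   9 |   3 | cccbccbcaa
  10 |   2 | ccccbccbcaa
  11 |   1 | cccccbccbcaa
  12 |   0 | ccccccbccbcaa

[12, 11, 9, 6, 10, 8, 5, 7, 4, 3, 2, 1, 0]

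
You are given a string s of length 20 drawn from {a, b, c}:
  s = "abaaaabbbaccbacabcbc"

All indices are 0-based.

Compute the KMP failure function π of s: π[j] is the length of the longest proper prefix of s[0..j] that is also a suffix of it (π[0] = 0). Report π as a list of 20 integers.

[0, 0, 1, 1, 1, 1, 2, 0, 0, 1, 0, 0, 0, 1, 0, 1, 2, 0, 0, 0]

π[0] = 0
j=1 s[j]='b': π[1]=0 (border '')
j=2 s[j]='a': π[2]=1 (border 'a')
j=3 s[j]='a': k: 1→0; π[3]=1 (border 'a')
j=4 s[j]='a': k: 1→0; π[4]=1 (border 'a')
j=5 s[j]='a': k: 1→0; π[5]=1 (border 'a')
j=6 s[j]='b': π[6]=2 (border 'ab')
j=7 s[j]='b': k: 2→0; π[7]=0 (border '')
j=8 s[j]='b': π[8]=0 (border '')
j=9 s[j]='a': π[9]=1 (border 'a')
j=10 s[j]='c': k: 1→0; π[10]=0 (border '')
j=11 s[j]='c': π[11]=0 (border '')
j=12 s[j]='b': π[12]=0 (border '')
j=13 s[j]='a': π[13]=1 (border 'a')
j=14 s[j]='c': k: 1→0; π[14]=0 (border '')
j=15 s[j]='a': π[15]=1 (border 'a')
j=16 s[j]='b': π[16]=2 (border 'ab')
j=17 s[j]='c': k: 2→0; π[17]=0 (border '')
j=18 s[j]='b': π[18]=0 (border '')
j=19 s[j]='c': π[19]=0 (border '')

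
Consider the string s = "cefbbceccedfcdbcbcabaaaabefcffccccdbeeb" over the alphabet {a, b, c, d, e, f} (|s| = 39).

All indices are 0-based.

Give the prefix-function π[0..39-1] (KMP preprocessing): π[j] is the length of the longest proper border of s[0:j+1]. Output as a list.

π[0] = 0
j=1 s[j]='e': π[1]=0 (border '')
j=2 s[j]='f': π[2]=0 (border '')
j=3 s[j]='b': π[3]=0 (border '')
j=4 s[j]='b': π[4]=0 (border '')
j=5 s[j]='c': π[5]=1 (border 'c')
j=6 s[j]='e': π[6]=2 (border 'ce')
j=7 s[j]='c': k: 2→0; π[7]=1 (border 'c')
j=8 s[j]='c': k: 1→0; π[8]=1 (border 'c')
j=9 s[j]='e': π[9]=2 (border 'ce')
j=10 s[j]='d': k: 2→0; π[10]=0 (border '')
j=11 s[j]='f': π[11]=0 (border '')
j=12 s[j]='c': π[12]=1 (border 'c')
j=13 s[j]='d': k: 1→0; π[13]=0 (border '')
j=14 s[j]='b': π[14]=0 (border '')
j=15 s[j]='c': π[15]=1 (border 'c')
j=16 s[j]='b': k: 1→0; π[16]=0 (border '')
j=17 s[j]='c': π[17]=1 (border 'c')
j=18 s[j]='a': k: 1→0; π[18]=0 (border '')
j=19 s[j]='b': π[19]=0 (border '')
j=20 s[j]='a': π[20]=0 (border '')
j=21 s[j]='a': π[21]=0 (border '')
j=22 s[j]='a': π[22]=0 (border '')
j=23 s[j]='a': π[23]=0 (border '')
j=24 s[j]='b': π[24]=0 (border '')
j=25 s[j]='e': π[25]=0 (border '')
j=26 s[j]='f': π[26]=0 (border '')
j=27 s[j]='c': π[27]=1 (border 'c')
j=28 s[j]='f': k: 1→0; π[28]=0 (border '')
j=29 s[j]='f': π[29]=0 (border '')
j=30 s[j]='c': π[30]=1 (border 'c')
j=31 s[j]='c': k: 1→0; π[31]=1 (border 'c')
j=32 s[j]='c': k: 1→0; π[32]=1 (border 'c')
j=33 s[j]='c': k: 1→0; π[33]=1 (border 'c')
j=34 s[j]='d': k: 1→0; π[34]=0 (border '')
j=35 s[j]='b': π[35]=0 (border '')
j=36 s[j]='e': π[36]=0 (border '')
j=37 s[j]='e': π[37]=0 (border '')
j=38 s[j]='b': π[38]=0 (border '')

[0, 0, 0, 0, 0, 1, 2, 1, 1, 2, 0, 0, 1, 0, 0, 1, 0, 1, 0, 0, 0, 0, 0, 0, 0, 0, 0, 1, 0, 0, 1, 1, 1, 1, 0, 0, 0, 0, 0]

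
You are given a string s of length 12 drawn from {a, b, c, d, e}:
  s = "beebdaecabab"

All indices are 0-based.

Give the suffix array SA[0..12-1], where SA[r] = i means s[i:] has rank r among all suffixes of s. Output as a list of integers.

sorted suffixes:
  #0 SA[0]=10  'ab'
  #1 SA[1]=8  'abab'
  #2 SA[2]=5  'aecabab'
  #3 SA[3]=11  'b'
  #4 SA[4]=9  'bab'
  #5 SA[5]=3  'bdaecabab'
  #6 SA[6]=0  'beebdaecabab'
  #7 SA[7]=7  'cabab'
  #8 SA[8]=4  'daecabab'
  #9 SA[9]=2  'ebdaecabab'
  #10 SA[10]=6  'ecabab'
  #11 SA[11]=1  'eebdaecabab'

[10, 8, 5, 11, 9, 3, 0, 7, 4, 2, 6, 1]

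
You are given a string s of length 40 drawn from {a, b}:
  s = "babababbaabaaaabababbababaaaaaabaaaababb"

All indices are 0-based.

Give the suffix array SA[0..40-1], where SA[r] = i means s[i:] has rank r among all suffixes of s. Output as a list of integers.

rank | idx | suffix
   0 |  25 | aaaaaabaaaababb
   1 |  26 | aaaaabaaaababb
   2 |  27 | aaaabaaaababb
   3 |  11 | aaaabababbababaaaaaabaaaababb
   4 |  32 | aaaababb
   5 |  28 | aaabaaaababb
   6 |  12 | aaabababbababaaaaaabaaaababb
   7 |  33 | aaababb
   8 |   8 | aabaaaabababbababaaaaaabaaaababb
   9 |  29 | aabaaaababb
  10 |  13 | aabababbababaaaaaabaaaababb
  11 |  34 | aababb
  12 |  23 | abaaaaaabaaaababb
  13 |   9 | abaaaabababbababaaaaaabaaaababb
  14 |  30 | abaaaababb
  15 |  21 | ababaaaaaabaaaababb
  16 |   1 | abababbaabaaaabababbababaaaaaabaaaababb
  17 |  14 | abababbababaaaaaabaaaababb
  18 |  35 | ababb
  19 |   3 | ababbaabaaaabababbababaaaaaabaaaababb
  20 |  16 | ababbababaaaaaabaaaababb
  21 |  37 | abb
  22 |   5 | abbaabaaaabababbababaaaaaabaaaababb
  23 |  18 | abbababaaaaaabaaaababb
  24 |  39 | b
  25 |  24 | baaaaaabaaaababb
  26 |  10 | baaaabababbababaaaaaabaaaababb
  27 |  31 | baaaababb
  28 |   7 | baabaaaabababbababaaaaaabaaaababb
  29 |  22 | babaaaaaabaaaababb
  30 |  20 | bababaaaaaabaaaababb
  31 |   0 | babababbaabaaaabababbababaaaaaabaaaababb
  32 |   2 | bababbaabaaaabababbababaaaaaabaaaababb
  33 |  15 | bababbababaaaaaabaaaababb
  34 |  36 | babb
  35 |   4 | babbaabaaaabababbababaaaaaabaaaababb
  36 |  17 | babbababaaaaaabaaaababb
  37 |  38 | bb
  38 |   6 | bbaabaaaabababbababaaaaaabaaaababb
  39 |  19 | bbababaaaaaabaaaababb

[25, 26, 27, 11, 32, 28, 12, 33, 8, 29, 13, 34, 23, 9, 30, 21, 1, 14, 35, 3, 16, 37, 5, 18, 39, 24, 10, 31, 7, 22, 20, 0, 2, 15, 36, 4, 17, 38, 6, 19]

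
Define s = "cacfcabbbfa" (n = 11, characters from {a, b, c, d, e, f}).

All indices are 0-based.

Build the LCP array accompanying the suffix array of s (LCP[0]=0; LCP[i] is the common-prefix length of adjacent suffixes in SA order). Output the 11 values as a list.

[0, 1, 1, 0, 2, 1, 0, 2, 1, 0, 1]

rank→(start, suffix):
  0 → (10, 'a')
  1 → (5, 'abbbfa')
  2 → (1, 'acfcabbbfa')
  3 → (6, 'bbbfa')
  4 → (7, 'bbfa')
  5 → (8, 'bfa')
  6 → (4, 'cabbbfa')
  7 → (0, 'cacfcabbbfa')
  8 → (2, 'cfcabbbfa')
  9 → (9, 'fa')
  10 → (3, 'fcabbbfa')

SA = [10, 5, 1, 6, 7, 8, 4, 0, 2, 9, 3]
rank  pair      lcp
   1  s[10:],s[5:]  1  'a'
   2  s[5:],s[1:]  1  'a'
   3  s[1:],s[6:]  0  ''
   4  s[6:],s[7:]  2  'bb'
   5  s[7:],s[8:]  1  'b'
   6  s[8:],s[4:]  0  ''
   7  s[4:],s[0:]  2  'ca'
   8  s[0:],s[2:]  1  'c'
   9  s[2:],s[9:]  0  ''
  10  s[9:],s[3:]  1  'f'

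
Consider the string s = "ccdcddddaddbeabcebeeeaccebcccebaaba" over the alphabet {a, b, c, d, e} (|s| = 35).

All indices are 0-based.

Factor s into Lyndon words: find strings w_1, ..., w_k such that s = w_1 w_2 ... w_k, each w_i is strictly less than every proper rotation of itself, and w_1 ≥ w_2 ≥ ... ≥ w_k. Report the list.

emit factor 1: 'ccdcdddd' (i=0, period=8)
emit factor 2: 'addbe' (i=8, period=5)
emit factor 3: 'abcebeeeaccebccceb' (i=13, period=18)
emit factor 4: 'aab' (i=31, period=3)
emit factor 5: 'a' (i=34, period=1)

["ccdcdddd", "addbe", "abcebeeeaccebccceb", "aab", "a"]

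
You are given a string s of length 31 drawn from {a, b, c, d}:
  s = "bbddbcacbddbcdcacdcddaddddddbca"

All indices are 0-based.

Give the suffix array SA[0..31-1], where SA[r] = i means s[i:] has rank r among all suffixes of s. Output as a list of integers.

[30, 6, 15, 21, 0, 28, 4, 11, 1, 8, 29, 5, 14, 7, 12, 16, 18, 20, 27, 3, 10, 13, 17, 19, 26, 2, 9, 25, 24, 23, 22]

rank | idx | suffix
   0 |  30 | a
   1 |   6 | acbddbcdcacdcddaddddddbca
   2 |  15 | acdcddaddddddbca
   3 |  21 | addddddbca
   4 |   0 | bbddbcacbddbcdcacdcddaddddddbca
   5 |  28 | bca
   6 |   4 | bcacbddbcdcacdcddaddddddbca
   7 |  11 | bcdcacdcddaddddddbca
   8 |   1 | bddbcacbddbcdcacdcddaddddddbca
   9 |   8 | bddbcdcacdcddaddddddbca
  10 |  29 | ca
  11 |   5 | cacbddbcdcacdcddaddddddbca
  12 |  14 | cacdcddaddddddbca
  13 |   7 | cbddbcdcacdcddaddddddbca
  14 |  12 | cdcacdcddaddddddbca
  15 |  16 | cdcddaddddddbca
  16 |  18 | cddaddddddbca
  17 |  20 | daddddddbca
  18 |  27 | dbca
  19 |   3 | dbcacbddbcdcacdcddaddddddbca
  20 |  10 | dbcdcacdcddaddddddbca
  21 |  13 | dcacdcddaddddddbca
  22 |  17 | dcddaddddddbca
  23 |  19 | ddaddddddbca
  24 |  26 | ddbca
  25 |   2 | ddbcacbddbcdcacdcddaddddddbca
  26 |   9 | ddbcdcacdcddaddddddbca
  27 |  25 | dddbca
  28 |  24 | ddddbca
  29 |  23 | dddddbca
  30 |  22 | ddddddbca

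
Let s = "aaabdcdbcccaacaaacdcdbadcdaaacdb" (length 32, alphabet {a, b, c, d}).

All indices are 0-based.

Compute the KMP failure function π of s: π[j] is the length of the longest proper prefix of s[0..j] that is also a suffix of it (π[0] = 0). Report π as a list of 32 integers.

π[0] = 0
j=1 s[j]='a': π[1]=1 (border 'a')
j=2 s[j]='a': π[2]=2 (border 'aa')
j=3 s[j]='b': k: 2→1→0; π[3]=0 (border '')
j=4 s[j]='d': π[4]=0 (border '')
j=5 s[j]='c': π[5]=0 (border '')
j=6 s[j]='d': π[6]=0 (border '')
j=7 s[j]='b': π[7]=0 (border '')
j=8 s[j]='c': π[8]=0 (border '')
j=9 s[j]='c': π[9]=0 (border '')
j=10 s[j]='c': π[10]=0 (border '')
j=11 s[j]='a': π[11]=1 (border 'a')
j=12 s[j]='a': π[12]=2 (border 'aa')
j=13 s[j]='c': k: 2→1→0; π[13]=0 (border '')
j=14 s[j]='a': π[14]=1 (border 'a')
j=15 s[j]='a': π[15]=2 (border 'aa')
j=16 s[j]='a': π[16]=3 (border 'aaa')
j=17 s[j]='c': k: 3→2→1→0; π[17]=0 (border '')
j=18 s[j]='d': π[18]=0 (border '')
j=19 s[j]='c': π[19]=0 (border '')
j=20 s[j]='d': π[20]=0 (border '')
j=21 s[j]='b': π[21]=0 (border '')
j=22 s[j]='a': π[22]=1 (border 'a')
j=23 s[j]='d': k: 1→0; π[23]=0 (border '')
j=24 s[j]='c': π[24]=0 (border '')
j=25 s[j]='d': π[25]=0 (border '')
j=26 s[j]='a': π[26]=1 (border 'a')
j=27 s[j]='a': π[27]=2 (border 'aa')
j=28 s[j]='a': π[28]=3 (border 'aaa')
j=29 s[j]='c': k: 3→2→1→0; π[29]=0 (border '')
j=30 s[j]='d': π[30]=0 (border '')
j=31 s[j]='b': π[31]=0 (border '')

[0, 1, 2, 0, 0, 0, 0, 0, 0, 0, 0, 1, 2, 0, 1, 2, 3, 0, 0, 0, 0, 0, 1, 0, 0, 0, 1, 2, 3, 0, 0, 0]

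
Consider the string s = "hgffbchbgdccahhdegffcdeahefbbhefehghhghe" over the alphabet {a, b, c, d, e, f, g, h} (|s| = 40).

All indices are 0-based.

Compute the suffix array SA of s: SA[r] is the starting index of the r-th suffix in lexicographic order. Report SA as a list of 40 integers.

[23, 12, 27, 4, 7, 28, 11, 10, 20, 5, 9, 21, 15, 39, 22, 25, 30, 16, 32, 26, 3, 19, 31, 2, 18, 8, 1, 17, 37, 34, 6, 14, 38, 24, 29, 0, 36, 33, 13, 35]

rank | idx | suffix
   0 |  23 | ahefbbhefehghhghe
   1 |  12 | ahhdegffcdeahefbbhefehghhghe
   2 |  27 | bbhefehghhghe
   3 |   4 | bchbgdccahhdegffcdeahefbbhefehghhghe
   4 |   7 | bgdccahhdegffcdeahefbbhefehghhghe
   5 |  28 | bhefehghhghe
   6 |  11 | cahhdegffcdeahefbbhefehghhghe
   7 |  10 | ccahhdegffcdeahefbbhefehghhghe
   8 |  20 | cdeahefbbhefehghhghe
   9 |   5 | chbgdccahhdegffcdeahefbbhefehghhghe
  10 |   9 | dccahhdegffcdeahefbbhefehghhghe
  11 |  21 | deahefbbhefehghhghe
  12 |  15 | degffcdeahefbbhefehghhghe
  13 |  39 | e
  14 |  22 | eahefbbhefehghhghe
  15 |  25 | efbbhefehghhghe
  16 |  30 | efehghhghe
  17 |  16 | egffcdeahefbbhefehghhghe
  18 |  32 | ehghhghe
  19 |  26 | fbbhefehghhghe
  20 |   3 | fbchbgdccahhdegffcdeahefbbhefehghhghe
  21 |  19 | fcdeahefbbhefehghhghe
  22 |  31 | fehghhghe
  23 |   2 | ffbchbgdccahhdegffcdeahefbbhefehghhghe
  24 |  18 | ffcdeahefbbhefehghhghe
  25 |   8 | gdccahhdegffcdeahefbbhefehghhghe
  26 |   1 | gffbchbgdccahhdegffcdeahefbbhefehghhghe
  27 |  17 | gffcdeahefbbhefehghhghe
  28 |  37 | ghe
  29 |  34 | ghhghe
  30 |   6 | hbgdccahhdegffcdeahefbbhefehghhghe
  31 |  14 | hdegffcdeahefbbhefehghhghe
  32 |  38 | he
  33 |  24 | hefbbhefehghhghe
  34 |  29 | hefehghhghe
  35 |   0 | hgffbchbgdccahhdegffcdeahefbbhefehghhghe
  36 |  36 | hghe
  37 |  33 | hghhghe
  38 |  13 | hhdegffcdeahefbbhefehghhghe
  39 |  35 | hhghe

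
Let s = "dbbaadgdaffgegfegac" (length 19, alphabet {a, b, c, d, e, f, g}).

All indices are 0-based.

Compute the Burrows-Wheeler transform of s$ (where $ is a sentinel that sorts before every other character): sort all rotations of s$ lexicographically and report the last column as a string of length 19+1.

rank  rotation              last
    0  $dbbaadgdaffgegfegac  c
    1  aadgdaffgegfegac$dbb  b
    2  ac$dbbaadgdaffgegfeg  g
    3  adgdaffgegfegac$dbba  a
    4  affgegfegac$dbbaadgd  d
    5  baadgdaffgegfegac$db  b
    6  bbaadgdaffgegfegac$d  d
    7  c$dbbaadgdaffgegfega  a
    8  daffgegfegac$dbbaadg  g
    9  dbbaadgdaffgegfegac$  $
   10  dgdaffgegfegac$dbbaa  a
   11  egac$dbbaadgdaffgegf  f
   12  egfegac$dbbaadgdaffg  g
   13  fegac$dbbaadgdaffgeg  g
   14  ffgegfegac$dbbaadgda  a
   15  fgegfegac$dbbaadgdaf  f
   16  gac$dbbaadgdaffgegfe  e
   17  gdaffgegfegac$dbbaad  d
   18  gegfegac$dbbaadgdaff  f
   19  gfegac$dbbaadgdaffge  e

cbgadbdag$afggafedfe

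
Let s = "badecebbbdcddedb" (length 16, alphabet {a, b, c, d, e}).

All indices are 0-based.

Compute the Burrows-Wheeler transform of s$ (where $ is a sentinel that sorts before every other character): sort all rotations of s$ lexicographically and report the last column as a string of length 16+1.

bbd$ebbdeebcadcdd

rank  rotation           last
    0  $badecebbbdcddedb  b
    1  adecebbbdcddedb$b  b
    2  b$badecebbbdcdded  d
    3  badecebbbdcddedb$  $
    4  bbbdcddedb$badece  e
    5  bbdcddedb$badeceb  b
    6  bdcddedb$badecebb  b
    7  cddedb$badecebbbd  d
    8  cebbbdcddedb$bade  e
    9  db$badecebbbdcdde  e
   10  dcddedb$badecebbb  b
   11  ddedb$badecebbbdc  c
   12  decebbbdcddedb$ba  a
   13  dedb$badecebbbdcd  d
   14  ebbbdcddedb$badec  c
   15  ecebbbdcddedb$bad  d
   16  edb$badecebbbdcdd  d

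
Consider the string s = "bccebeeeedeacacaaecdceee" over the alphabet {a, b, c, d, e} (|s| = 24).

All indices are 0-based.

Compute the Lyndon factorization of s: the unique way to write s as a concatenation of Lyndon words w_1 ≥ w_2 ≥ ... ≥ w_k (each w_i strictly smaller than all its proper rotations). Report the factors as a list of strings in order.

["bccebeeeede", "ac", "ac", "aaecdceee"]

emit factor 1: 'bccebeeeede' (i=0, period=11)
emit factor 2: 'ac' (i=11, period=2)
emit factor 3: 'ac' (i=13, period=2)
emit factor 4: 'aaecdceee' (i=15, period=9)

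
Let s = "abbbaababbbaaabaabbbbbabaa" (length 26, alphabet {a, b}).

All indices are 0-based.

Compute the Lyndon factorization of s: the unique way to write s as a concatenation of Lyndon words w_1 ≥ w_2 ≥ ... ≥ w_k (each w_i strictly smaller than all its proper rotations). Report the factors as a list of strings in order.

["abbb", "aababbb", "aaabaabbbbbab", "a", "a"]

emit factor 1: 'abbb' (i=0, period=4)
emit factor 2: 'aababbb' (i=4, period=7)
emit factor 3: 'aaabaabbbbbab' (i=11, period=13)
emit factor 4: 'a' (i=24, period=1)
emit factor 5: 'a' (i=25, period=1)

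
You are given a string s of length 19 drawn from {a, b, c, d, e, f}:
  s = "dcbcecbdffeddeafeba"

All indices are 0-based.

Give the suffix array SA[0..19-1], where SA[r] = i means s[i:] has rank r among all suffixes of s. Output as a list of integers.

sorted suffixes:
  #0 SA[0]=18  'a'
  #1 SA[1]=14  'afeba'
  #2 SA[2]=17  'ba'
  #3 SA[3]=2  'bcecbdffeddeafeba'
  #4 SA[4]=6  'bdffeddeafeba'
  #5 SA[5]=1  'cbcecbdffeddeafeba'
  #6 SA[6]=5  'cbdffeddeafeba'
  #7 SA[7]=3  'cecbdffeddeafeba'
  #8 SA[8]=0  'dcbcecbdffeddeafeba'
  #9 SA[9]=11  'ddeafeba'
  #10 SA[10]=12  'deafeba'
  #11 SA[11]=7  'dffeddeafeba'
  #12 SA[12]=13  'eafeba'
  #13 SA[13]=16  'eba'
  #14 SA[14]=4  'ecbdffeddeafeba'
  #15 SA[15]=10  'eddeafeba'
  #16 SA[16]=15  'feba'
  #17 SA[17]=9  'feddeafeba'
  #18 SA[18]=8  'ffeddeafeba'

[18, 14, 17, 2, 6, 1, 5, 3, 0, 11, 12, 7, 13, 16, 4, 10, 15, 9, 8]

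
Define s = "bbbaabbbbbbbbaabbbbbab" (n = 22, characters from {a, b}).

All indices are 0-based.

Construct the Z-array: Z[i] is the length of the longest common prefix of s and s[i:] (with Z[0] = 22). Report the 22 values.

Z[0]=22
i=1: outside box; Z[1]=2 grow→box=[1,3)
i=2: min(r-i=1, Z[1]=2)=1; Z[2]=1
i=3: outside box; Z[3]=0
i=4: outside box; Z[4]=0
i=5: outside box; Z[5]=3 grow→box=[5,8)
i=6: min(r-i=2, Z[1]=2)=2; Z[6]=3 grow→box=[6,9)
i=7: min(r-i=2, Z[1]=2)=2; Z[7]=3 grow→box=[7,10)
i=8: min(r-i=2, Z[1]=2)=2; Z[8]=3 grow→box=[8,11)
i=9: min(r-i=2, Z[1]=2)=2; Z[9]=3 grow→box=[9,12)
i=10: min(r-i=2, Z[1]=2)=2; Z[10]=10 grow→box=[10,20)
i=11: min(r-i=9, Z[1]=2)=2; Z[11]=2
i=12: min(r-i=8, Z[2]=1)=1; Z[12]=1
i=13: min(r-i=7, Z[3]=0)=0; Z[13]=0
i=14: min(r-i=6, Z[4]=0)=0; Z[14]=0
i=15: min(r-i=5, Z[5]=3)=3; Z[15]=3
i=16: min(r-i=4, Z[6]=3)=3; Z[16]=3
i=17: min(r-i=3, Z[7]=3)=3; Z[17]=4 grow→box=[17,21)
i=18: min(r-i=3, Z[1]=2)=2; Z[18]=2
i=19: min(r-i=2, Z[2]=1)=1; Z[19]=1
i=20: min(r-i=1, Z[3]=0)=0; Z[20]=0
i=21: outside box; Z[21]=1 grow→box=[21,22)

[22, 2, 1, 0, 0, 3, 3, 3, 3, 3, 10, 2, 1, 0, 0, 3, 3, 4, 2, 1, 0, 1]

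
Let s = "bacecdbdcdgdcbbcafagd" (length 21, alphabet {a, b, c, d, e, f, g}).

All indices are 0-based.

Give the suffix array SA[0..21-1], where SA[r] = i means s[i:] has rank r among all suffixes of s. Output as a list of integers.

rank→(start, suffix):
  0 → (1, 'acecdbdcdgdcbbcafagd')
  1 → (16, 'afagd')
  2 → (18, 'agd')
  3 → (0, 'bacecdbdcdgdcbbcafagd')
  4 → (13, 'bbcafagd')
  5 → (14, 'bcafagd')
  6 → (6, 'bdcdgdcbbcafagd')
  7 → (15, 'cafagd')
  8 → (12, 'cbbcafagd')
  9 → (4, 'cdbdcdgdcbbcafagd')
  10 → (8, 'cdgdcbbcafagd')
  11 → (2, 'cecdbdcdgdcbbcafagd')
  12 → (20, 'd')
  13 → (5, 'dbdcdgdcbbcafagd')
  14 → (11, 'dcbbcafagd')
  15 → (7, 'dcdgdcbbcafagd')
  16 → (9, 'dgdcbbcafagd')
  17 → (3, 'ecdbdcdgdcbbcafagd')
  18 → (17, 'fagd')
  19 → (19, 'gd')
  20 → (10, 'gdcbbcafagd')

[1, 16, 18, 0, 13, 14, 6, 15, 12, 4, 8, 2, 20, 5, 11, 7, 9, 3, 17, 19, 10]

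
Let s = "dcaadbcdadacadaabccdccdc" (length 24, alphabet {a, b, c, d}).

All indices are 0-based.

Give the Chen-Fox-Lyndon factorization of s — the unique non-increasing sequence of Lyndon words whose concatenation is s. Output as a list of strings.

emit factor 1: 'd' (i=0, period=1)
emit factor 2: 'c' (i=1, period=1)
emit factor 3: 'aadbcdadacad' (i=2, period=12)
emit factor 4: 'aabccdccdc' (i=14, period=10)

["d", "c", "aadbcdadacad", "aabccdccdc"]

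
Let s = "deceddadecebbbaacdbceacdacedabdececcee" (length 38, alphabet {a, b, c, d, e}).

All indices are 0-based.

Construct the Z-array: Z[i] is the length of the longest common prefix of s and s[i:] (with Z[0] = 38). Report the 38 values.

Z[0]=38
i=1: outside box; Z[1]=0
i=2: outside box; Z[2]=0
i=3: outside box; Z[3]=0
i=4: outside box; Z[4]=1 scan→box=[4,5)
i=5: outside box; Z[5]=1 scan→box=[5,6)
i=6: outside box; Z[6]=0
i=7: outside box; Z[7]=4 scan→box=[7,11)
i=8: min(r-i=3, Z[1]=0)=0; Z[8]=0
i=9: min(r-i=2, Z[2]=0)=0; Z[9]=0
i=10: min(r-i=1, Z[3]=0)=0; Z[10]=0
i=11: outside box; Z[11]=0
i=12: outside box; Z[12]=0
i=13: outside box; Z[13]=0
i=14: outside box; Z[14]=0
i=15: outside box; Z[15]=0
i=16: outside box; Z[16]=0
i=17: outside box; Z[17]=1 scan→box=[17,18)
i=18: outside box; Z[18]=0
i=19: outside box; Z[19]=0
i=20: outside box; Z[20]=0
i=21: outside box; Z[21]=0
i=22: outside box; Z[22]=0
i=23: outside box; Z[23]=1 scan→box=[23,24)
i=24: outside box; Z[24]=0
i=25: outside box; Z[25]=0
i=26: outside box; Z[26]=0
i=27: outside box; Z[27]=1 scan→box=[27,28)
i=28: outside box; Z[28]=0
i=29: outside box; Z[29]=0
i=30: outside box; Z[30]=4 scan→box=[30,34)
i=31: min(r-i=3, Z[1]=0)=0; Z[31]=0
i=32: min(r-i=2, Z[2]=0)=0; Z[32]=0
i=33: min(r-i=1, Z[3]=0)=0; Z[33]=0
i=34: outside box; Z[34]=0
i=35: outside box; Z[35]=0
i=36: outside box; Z[36]=0
i=37: outside box; Z[37]=0

[38, 0, 0, 0, 1, 1, 0, 4, 0, 0, 0, 0, 0, 0, 0, 0, 0, 1, 0, 0, 0, 0, 0, 1, 0, 0, 0, 1, 0, 0, 4, 0, 0, 0, 0, 0, 0, 0]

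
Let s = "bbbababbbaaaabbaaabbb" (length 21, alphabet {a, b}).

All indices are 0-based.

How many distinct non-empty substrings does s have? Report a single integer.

sorted suffixes:
  #0 SA[0]=9  'aaaabbaaabbb'
  #1 SA[1]=10  'aaabbaaabbb'
  #2 SA[2]=15  'aaabbb'
  #3 SA[3]=11  'aabbaaabbb'
  #4 SA[4]=16  'aabbb'
  #5 SA[5]=3  'ababbbaaaabbaaabbb'
  #6 SA[6]=12  'abbaaabbb'
  #7 SA[7]=17  'abbb'
  #8 SA[8]=5  'abbbaaaabbaaabbb'
  #9 SA[9]=20  'b'
  #10 SA[10]=8  'baaaabbaaabbb'
  #11 SA[11]=14  'baaabbb'
  #12 SA[12]=2  'bababbbaaaabbaaabbb'
  #13 SA[13]=4  'babbbaaaabbaaabbb'
  #14 SA[14]=19  'bb'
  #15 SA[15]=7  'bbaaaabbaaabbb'
  #16 SA[16]=13  'bbaaabbb'
  #17 SA[17]=1  'bbababbbaaaabbaaabbb'
  #18 SA[18]=18  'bbb'
  #19 SA[19]=6  'bbbaaaabbaaabbb'
  #20 SA[20]=0  'bbbababbbaaaabbaaabbb'

SA = [9, 10, 15, 11, 16, 3, 12, 17, 5, 20, 8, 14, 2, 4, 19, 7, 13, 1, 18, 6, 0]
i: (SA[i-1],SA[i]) lcp shared
  1: (9,10) 3 'aaa'
  2: (10,15) 5 'aaabb'
  3: (15,11) 2 'aa'
  4: (11,16) 4 'aabb'
  5: (16,3) 1 'a'
  6: (3,12) 2 'ab'
  7: (12,17) 3 'abb'
  8: (17,5) 4 'abbb'
  9: (5,20) 0 ''
  10: (20,8) 1 'b'
  11: (8,14) 4 'baaa'
  12: (14,2) 2 'ba'
  13: (2,4) 3 'bab'
  14: (4,19) 1 'b'
  15: (19,7) 2 'bb'
  16: (7,13) 5 'bbaaa'
  17: (13,1) 3 'bba'
  18: (1,18) 2 'bb'
  19: (18,6) 3 'bbb'
  20: (6,0) 4 'bbba'

n(n+1)/2 = 21·22/2 = 231
Σ LCP = 0 + 3 + 5 + 2 + 4 + 1 + 2 + 3 + 4 + 0 + 1 + 4 + 2 + 3 + 1 + 2 + 5 + 3 + 2 + 3 + 4 = 54
distinct = 231 − 54 = 177

177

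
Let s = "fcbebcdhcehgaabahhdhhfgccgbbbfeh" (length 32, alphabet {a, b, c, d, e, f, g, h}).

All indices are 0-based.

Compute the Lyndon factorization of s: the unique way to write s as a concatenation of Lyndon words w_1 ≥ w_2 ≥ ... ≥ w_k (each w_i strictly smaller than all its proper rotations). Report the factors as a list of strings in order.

emit factor 1: 'f' (i=0, period=1)
emit factor 2: 'c' (i=1, period=1)
emit factor 3: 'be' (i=2, period=2)
emit factor 4: 'bcdhcehg' (i=4, period=8)
emit factor 5: 'aabahhdhhfgccgbbbfeh' (i=12, period=20)

["f", "c", "be", "bcdhcehg", "aabahhdhhfgccgbbbfeh"]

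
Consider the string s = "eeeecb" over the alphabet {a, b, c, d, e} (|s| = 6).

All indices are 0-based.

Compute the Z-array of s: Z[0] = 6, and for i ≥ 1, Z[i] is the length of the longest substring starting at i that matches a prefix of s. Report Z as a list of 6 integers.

[6, 3, 2, 1, 0, 0]

Z[0]=6
i=1: outside box; Z[1]=3 grow→box=[1,4)
i=2: min(r-i=2, Z[1]=3)=2; Z[2]=2
i=3: min(r-i=1, Z[2]=2)=1; Z[3]=1
i=4: outside box; Z[4]=0
i=5: outside box; Z[5]=0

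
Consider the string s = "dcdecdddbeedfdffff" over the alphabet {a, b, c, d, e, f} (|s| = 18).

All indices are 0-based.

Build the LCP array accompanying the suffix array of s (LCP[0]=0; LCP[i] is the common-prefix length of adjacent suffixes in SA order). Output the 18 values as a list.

rank→(start, suffix):
  0 → (8, 'beedfdffff')
  1 → (4, 'cdddbeedfdffff')
  2 → (1, 'cdecdddbeedfdffff')
  3 → (7, 'dbeedfdffff')
  4 → (0, 'dcdecdddbeedfdffff')
  5 → (6, 'ddbeedfdffff')
  6 → (5, 'dddbeedfdffff')
  7 → (2, 'decdddbeedfdffff')
  8 → (11, 'dfdffff')
  9 → (13, 'dffff')
  10 → (3, 'ecdddbeedfdffff')
  11 → (10, 'edfdffff')
  12 → (9, 'eedfdffff')
  13 → (17, 'f')
  14 → (12, 'fdffff')
  15 → (16, 'ff')
  16 → (15, 'fff')
  17 → (14, 'ffff')

SA = [8, 4, 1, 7, 0, 6, 5, 2, 11, 13, 3, 10, 9, 17, 12, 16, 15, 14]
rank  pair      lcp
   1  s[8:],s[4:]  0  ''
   2  s[4:],s[1:]  2  'cd'
   3  s[1:],s[7:]  0  ''
   4  s[7:],s[0:]  1  'd'
   5  s[0:],s[6:]  1  'd'
   6  s[6:],s[5:]  2  'dd'
   7  s[5:],s[2:]  1  'd'
   8  s[2:],s[11:]  1  'd'
   9  s[11:],s[13:]  2  'df'
  10  s[13:],s[3:]  0  ''
  11  s[3:],s[10:]  1  'e'
  12  s[10:],s[9:]  1  'e'
  13  s[9:],s[17:]  0  ''
  14  s[17:],s[12:]  1  'f'
  15  s[12:],s[16:]  1  'f'
  16  s[16:],s[15:]  2  'ff'
  17  s[15:],s[14:]  3  'fff'

[0, 0, 2, 0, 1, 1, 2, 1, 1, 2, 0, 1, 1, 0, 1, 1, 2, 3]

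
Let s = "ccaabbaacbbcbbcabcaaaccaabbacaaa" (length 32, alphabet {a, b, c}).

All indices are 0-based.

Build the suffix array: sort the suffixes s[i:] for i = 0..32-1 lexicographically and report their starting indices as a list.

[31, 30, 29, 18, 2, 23, 6, 19, 3, 24, 15, 27, 7, 20, 5, 26, 4, 25, 12, 9, 16, 13, 10, 28, 17, 1, 22, 14, 11, 8, 0, 21]

sorted suffixes:
  #0 SA[0]=31  'a'
  #1 SA[1]=30  'aa'
  #2 SA[2]=29  'aaa'
  #3 SA[3]=18  'aaaccaabbacaaa'
  #4 SA[4]=2  'aabbaacbbcbbcabcaaaccaabbacaaa'
  #5 SA[5]=23  'aabbacaaa'
  #6 SA[6]=6  'aacbbcbbcabcaaaccaabbacaaa'
  #7 SA[7]=19  'aaccaabbacaaa'
  #8 SA[8]=3  'abbaacbbcbbcabcaaaccaabbacaaa'
  #9 SA[9]=24  'abbacaaa'
  #10 SA[10]=15  'abcaaaccaabbacaaa'
  #11 SA[11]=27  'acaaa'
  #12 SA[12]=7  'acbbcbbcabcaaaccaabbacaaa'
  #13 SA[13]=20  'accaabbacaaa'
  #14 SA[14]=5  'baacbbcbbcabcaaaccaabbacaaa'
  #15 SA[15]=26  'bacaaa'
  #16 SA[16]=4  'bbaacbbcbbcabcaaaccaabbacaaa'
  #17 SA[17]=25  'bbacaaa'
  #18 SA[18]=12  'bbcabcaaaccaabbacaaa'
  #19 SA[19]=9  'bbcbbcabcaaaccaabbacaaa'
  #20 SA[20]=16  'bcaaaccaabbacaaa'
  #21 SA[21]=13  'bcabcaaaccaabbacaaa'
  #22 SA[22]=10  'bcbbcabcaaaccaabbacaaa'
  #23 SA[23]=28  'caaa'
  #24 SA[24]=17  'caaaccaabbacaaa'
  #25 SA[25]=1  'caabbaacbbcbbcabcaaaccaabbacaaa'
  #26 SA[26]=22  'caabbacaaa'
  #27 SA[27]=14  'cabcaaaccaabbacaaa'
  #28 SA[28]=11  'cbbcabcaaaccaabbacaaa'
  #29 SA[29]=8  'cbbcbbcabcaaaccaabbacaaa'
  #30 SA[30]=0  'ccaabbaacbbcbbcabcaaaccaabbacaaa'
  #31 SA[31]=21  'ccaabbacaaa'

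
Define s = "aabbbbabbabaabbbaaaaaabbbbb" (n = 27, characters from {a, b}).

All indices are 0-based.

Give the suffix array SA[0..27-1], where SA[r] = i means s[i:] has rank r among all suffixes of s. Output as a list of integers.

rank | idx | suffix
   0 |  16 | aaaaaabbbbb
   1 |  17 | aaaaabbbbb
   2 |  18 | aaaabbbbb
   3 |  19 | aaabbbbb
   4 |  11 | aabbbaaaaaabbbbb
   5 |   0 | aabbbbabbabaabbbaaaaaabbbbb
   6 |  20 | aabbbbb
   7 |   9 | abaabbbaaaaaabbbbb
   8 |   6 | abbabaabbbaaaaaabbbbb
   9 |  12 | abbbaaaaaabbbbb
  10 |   1 | abbbbabbabaabbbaaaaaabbbbb
  11 |  21 | abbbbb
  12 |  26 | b
  13 |  15 | baaaaaabbbbb
  14 |  10 | baabbbaaaaaabbbbb
  15 |   8 | babaabbbaaaaaabbbbb
  16 |   5 | babbabaabbbaaaaaabbbbb
  17 |  25 | bb
  18 |  14 | bbaaaaaabbbbb
  19 |   7 | bbabaabbbaaaaaabbbbb
  20 |   4 | bbabbabaabbbaaaaaabbbbb
  21 |  24 | bbb
  22 |  13 | bbbaaaaaabbbbb
  23 |   3 | bbbabbabaabbbaaaaaabbbbb
  24 |  23 | bbbb
  25 |   2 | bbbbabbabaabbbaaaaaabbbbb
  26 |  22 | bbbbb

[16, 17, 18, 19, 11, 0, 20, 9, 6, 12, 1, 21, 26, 15, 10, 8, 5, 25, 14, 7, 4, 24, 13, 3, 23, 2, 22]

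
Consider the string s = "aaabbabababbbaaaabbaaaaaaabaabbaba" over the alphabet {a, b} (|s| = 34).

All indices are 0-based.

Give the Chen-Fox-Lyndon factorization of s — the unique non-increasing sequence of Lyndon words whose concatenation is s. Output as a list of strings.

emit factor 1: 'aaabbabababbb' (i=0, period=13)
emit factor 2: 'aaaabb' (i=13, period=6)
emit factor 3: 'aaaaaaabaabbab' (i=19, period=14)
emit factor 4: 'a' (i=33, period=1)

["aaabbabababbb", "aaaabb", "aaaaaaabaabbab", "a"]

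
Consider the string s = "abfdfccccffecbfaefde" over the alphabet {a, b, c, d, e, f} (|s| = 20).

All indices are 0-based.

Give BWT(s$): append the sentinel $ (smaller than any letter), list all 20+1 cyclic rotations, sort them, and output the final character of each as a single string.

rank  rotation               last
    0  $abfdfccccffecbfaefde  e
    1  abfdfccccffecbfaefde$  $
    2  aefde$abfdfccccffecbf  f
    3  bfaefde$abfdfccccffec  c
    4  bfdfccccffecbfaefde$a  a
    5  cbfaefde$abfdfccccffe  e
    6  ccccffecbfaefde$abfdf  f
    7  cccffecbfaefde$abfdfc  c
    8  ccffecbfaefde$abfdfcc  c
    9  cffecbfaefde$abfdfccc  c
   10  de$abfdfccccffecbfaef  f
   11  dfccccffecbfaefde$abf  f
   12  e$abfdfccccffecbfaefd  d
   13  ecbfaefde$abfdfccccff  f
   14  efde$abfdfccccffecbfa  a
   15  faefde$abfdfccccffecb  b
   16  fccccffecbfaefde$abfd  d
   17  fde$abfdfccccffecbfae  e
   18  fdfccccffecbfaefde$ab  b
   19  fecbfaefde$abfdfccccf  f
   20  ffecbfaefde$abfdfcccc  c

e$fcaefcccffdfabdebfc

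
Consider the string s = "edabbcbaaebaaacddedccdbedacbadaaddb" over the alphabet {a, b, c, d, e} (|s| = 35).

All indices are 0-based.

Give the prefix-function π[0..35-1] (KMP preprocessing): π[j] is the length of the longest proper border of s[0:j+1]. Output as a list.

[0, 0, 0, 0, 0, 0, 0, 0, 0, 1, 0, 0, 0, 0, 0, 0, 0, 1, 2, 0, 0, 0, 0, 1, 2, 3, 0, 0, 0, 0, 0, 0, 0, 0, 0]

π[0] = 0
j=1 s[j]='d': π[1]=0 (border '')
j=2 s[j]='a': π[2]=0 (border '')
j=3 s[j]='b': π[3]=0 (border '')
j=4 s[j]='b': π[4]=0 (border '')
j=5 s[j]='c': π[5]=0 (border '')
j=6 s[j]='b': π[6]=0 (border '')
j=7 s[j]='a': π[7]=0 (border '')
j=8 s[j]='a': π[8]=0 (border '')
j=9 s[j]='e': π[9]=1 (border 'e')
j=10 s[j]='b': k: 1→0; π[10]=0 (border '')
j=11 s[j]='a': π[11]=0 (border '')
j=12 s[j]='a': π[12]=0 (border '')
j=13 s[j]='a': π[13]=0 (border '')
j=14 s[j]='c': π[14]=0 (border '')
j=15 s[j]='d': π[15]=0 (border '')
j=16 s[j]='d': π[16]=0 (border '')
j=17 s[j]='e': π[17]=1 (border 'e')
j=18 s[j]='d': π[18]=2 (border 'ed')
j=19 s[j]='c': k: 2→0; π[19]=0 (border '')
j=20 s[j]='c': π[20]=0 (border '')
j=21 s[j]='d': π[21]=0 (border '')
j=22 s[j]='b': π[22]=0 (border '')
j=23 s[j]='e': π[23]=1 (border 'e')
j=24 s[j]='d': π[24]=2 (border 'ed')
j=25 s[j]='a': π[25]=3 (border 'eda')
j=26 s[j]='c': k: 3→0; π[26]=0 (border '')
j=27 s[j]='b': π[27]=0 (border '')
j=28 s[j]='a': π[28]=0 (border '')
j=29 s[j]='d': π[29]=0 (border '')
j=30 s[j]='a': π[30]=0 (border '')
j=31 s[j]='a': π[31]=0 (border '')
j=32 s[j]='d': π[32]=0 (border '')
j=33 s[j]='d': π[33]=0 (border '')
j=34 s[j]='b': π[34]=0 (border '')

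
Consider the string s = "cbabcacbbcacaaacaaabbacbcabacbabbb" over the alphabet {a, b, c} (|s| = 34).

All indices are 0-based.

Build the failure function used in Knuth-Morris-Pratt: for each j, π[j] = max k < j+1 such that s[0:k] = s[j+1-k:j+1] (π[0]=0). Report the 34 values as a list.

[0, 0, 0, 0, 1, 0, 1, 2, 0, 1, 0, 1, 0, 0, 0, 1, 0, 0, 0, 0, 0, 0, 1, 2, 1, 0, 0, 0, 1, 2, 3, 4, 0, 0]

π[0] = 0
j=1 s[j]='b': π[1]=0 (border '')
j=2 s[j]='a': π[2]=0 (border '')
j=3 s[j]='b': π[3]=0 (border '')
j=4 s[j]='c': π[4]=1 (border 'c')
j=5 s[j]='a': k: 1→0; π[5]=0 (border '')
j=6 s[j]='c': π[6]=1 (border 'c')
j=7 s[j]='b': π[7]=2 (border 'cb')
j=8 s[j]='b': k: 2→0; π[8]=0 (border '')
j=9 s[j]='c': π[9]=1 (border 'c')
j=10 s[j]='a': k: 1→0; π[10]=0 (border '')
j=11 s[j]='c': π[11]=1 (border 'c')
j=12 s[j]='a': k: 1→0; π[12]=0 (border '')
j=13 s[j]='a': π[13]=0 (border '')
j=14 s[j]='a': π[14]=0 (border '')
j=15 s[j]='c': π[15]=1 (border 'c')
j=16 s[j]='a': k: 1→0; π[16]=0 (border '')
j=17 s[j]='a': π[17]=0 (border '')
j=18 s[j]='a': π[18]=0 (border '')
j=19 s[j]='b': π[19]=0 (border '')
j=20 s[j]='b': π[20]=0 (border '')
j=21 s[j]='a': π[21]=0 (border '')
j=22 s[j]='c': π[22]=1 (border 'c')
j=23 s[j]='b': π[23]=2 (border 'cb')
j=24 s[j]='c': k: 2→0; π[24]=1 (border 'c')
j=25 s[j]='a': k: 1→0; π[25]=0 (border '')
j=26 s[j]='b': π[26]=0 (border '')
j=27 s[j]='a': π[27]=0 (border '')
j=28 s[j]='c': π[28]=1 (border 'c')
j=29 s[j]='b': π[29]=2 (border 'cb')
j=30 s[j]='a': π[30]=3 (border 'cba')
j=31 s[j]='b': π[31]=4 (border 'cbab')
j=32 s[j]='b': k: 4→0; π[32]=0 (border '')
j=33 s[j]='b': π[33]=0 (border '')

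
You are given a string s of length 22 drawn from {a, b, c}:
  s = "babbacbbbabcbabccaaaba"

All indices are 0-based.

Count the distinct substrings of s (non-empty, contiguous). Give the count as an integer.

rank | idx | suffix
   0 |  21 | a
   1 |  17 | aaaba
   2 |  18 | aaba
   3 |  19 | aba
   4 |   1 | abbacbbbabcbabccaaaba
   5 |   9 | abcbabccaaaba
   6 |  13 | abccaaaba
   7 |   4 | acbbbabcbabccaaaba
   8 |  20 | ba
   9 |   0 | babbacbbbabcbabccaaaba
  10 |   8 | babcbabccaaaba
  11 |  12 | babccaaaba
  12 |   3 | bacbbbabcbabccaaaba
  13 |   7 | bbabcbabccaaaba
  14 |   2 | bbacbbbabcbabccaaaba
  15 |   6 | bbbabcbabccaaaba
  16 |  10 | bcbabccaaaba
  17 |  14 | bccaaaba
  18 |  16 | caaaba
  19 |  11 | cbabccaaaba
  20 |   5 | cbbbabcbabccaaaba
  21 |  15 | ccaaaba

SA = [21, 17, 18, 19, 1, 9, 13, 4, 20, 0, 8, 12, 3, 7, 2, 6, 10, 14, 16, 11, 5, 15]
i: (SA[i-1],SA[i]) lcp shared
  1: (21,17) 1 'a'
  2: (17,18) 2 'aa'
  3: (18,19) 1 'a'
  4: (19,1) 2 'ab'
  5: (1,9) 2 'ab'
  6: (9,13) 3 'abc'
  7: (13,4) 1 'a'
  8: (4,20) 0 ''
  9: (20,0) 2 'ba'
  10: (0,8) 3 'bab'
  11: (8,12) 4 'babc'
  12: (12,3) 2 'ba'
  13: (3,7) 1 'b'
  14: (7,2) 3 'bba'
  15: (2,6) 2 'bb'
  16: (6,10) 1 'b'
  17: (10,14) 2 'bc'
  18: (14,16) 0 ''
  19: (16,11) 1 'c'
  20: (11,5) 2 'cb'
  21: (5,15) 1 'c'

n(n+1)/2 = 22·23/2 = 253
Σ LCP = 0 + 1 + 2 + 1 + 2 + 2 + 3 + 1 + 0 + 2 + 3 + 4 + 2 + 1 + 3 + 2 + 1 + 2 + 0 + 1 + 2 + 1 = 36
distinct = 253 − 36 = 217

217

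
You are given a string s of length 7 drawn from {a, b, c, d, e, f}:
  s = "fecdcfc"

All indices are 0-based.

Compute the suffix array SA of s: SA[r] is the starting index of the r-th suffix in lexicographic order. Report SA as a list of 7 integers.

rank→(start, suffix):
  0 → (6, 'c')
  1 → (2, 'cdcfc')
  2 → (4, 'cfc')
  3 → (3, 'dcfc')
  4 → (1, 'ecdcfc')
  5 → (5, 'fc')
  6 → (0, 'fecdcfc')

[6, 2, 4, 3, 1, 5, 0]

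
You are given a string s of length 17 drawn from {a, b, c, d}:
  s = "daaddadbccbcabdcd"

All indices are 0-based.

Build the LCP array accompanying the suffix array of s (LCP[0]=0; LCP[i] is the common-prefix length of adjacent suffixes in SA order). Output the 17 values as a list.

rank→(start, suffix):
  0 → (1, 'aaddadbccbcabdcd')
  1 → (12, 'abdcd')
  2 → (5, 'adbccbcabdcd')
  3 → (2, 'addadbccbcabdcd')
  4 → (10, 'bcabdcd')
  5 → (7, 'bccbcabdcd')
  6 → (13, 'bdcd')
  7 → (11, 'cabdcd')
  8 → (9, 'cbcabdcd')
  9 → (8, 'ccbcabdcd')
  10 → (15, 'cd')
  11 → (16, 'd')
  12 → (0, 'daaddadbccbcabdcd')
  13 → (4, 'dadbccbcabdcd')
  14 → (6, 'dbccbcabdcd')
  15 → (14, 'dcd')
  16 → (3, 'ddadbccbcabdcd')

SA = [1, 12, 5, 2, 10, 7, 13, 11, 9, 8, 15, 16, 0, 4, 6, 14, 3]
rank  pair      lcp
   1  s[1:],s[12:]  1  'a'
   2  s[12:],s[5:]  1  'a'
   3  s[5:],s[2:]  2  'ad'
   4  s[2:],s[10:]  0  ''
   5  s[10:],s[7:]  2  'bc'
   6  s[7:],s[13:]  1  'b'
   7  s[13:],s[11:]  0  ''
   8  s[11:],s[9:]  1  'c'
   9  s[9:],s[8:]  1  'c'
  10  s[8:],s[15:]  1  'c'
  11  s[15:],s[16:]  0  ''
  12  s[16:],s[0:]  1  'd'
  13  s[0:],s[4:]  2  'da'
  14  s[4:],s[6:]  1  'd'
  15  s[6:],s[14:]  1  'd'
  16  s[14:],s[3:]  1  'd'

[0, 1, 1, 2, 0, 2, 1, 0, 1, 1, 1, 0, 1, 2, 1, 1, 1]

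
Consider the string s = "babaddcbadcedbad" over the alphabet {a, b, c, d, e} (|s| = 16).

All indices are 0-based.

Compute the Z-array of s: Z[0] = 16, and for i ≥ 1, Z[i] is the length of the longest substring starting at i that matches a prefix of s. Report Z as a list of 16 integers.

[16, 0, 2, 0, 0, 0, 0, 2, 0, 0, 0, 0, 0, 2, 0, 0]

Z[0]=16
i=1: i≥r, start 0; Z[1]=0
i=2: i≥r, start 0; Z[2]=2 grow→box=[2,4)
i=3: min(r-i=1, Z[1]=0)=0; Z[3]=0
i=4: i≥r, start 0; Z[4]=0
i=5: i≥r, start 0; Z[5]=0
i=6: i≥r, start 0; Z[6]=0
i=7: i≥r, start 0; Z[7]=2 grow→box=[7,9)
i=8: min(r-i=1, Z[1]=0)=0; Z[8]=0
i=9: i≥r, start 0; Z[9]=0
i=10: i≥r, start 0; Z[10]=0
i=11: i≥r, start 0; Z[11]=0
i=12: i≥r, start 0; Z[12]=0
i=13: i≥r, start 0; Z[13]=2 grow→box=[13,15)
i=14: min(r-i=1, Z[1]=0)=0; Z[14]=0
i=15: i≥r, start 0; Z[15]=0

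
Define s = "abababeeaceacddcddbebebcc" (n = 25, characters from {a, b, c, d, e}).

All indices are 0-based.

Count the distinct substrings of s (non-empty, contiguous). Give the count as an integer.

289

sorted suffixes:
  #0 SA[0]=0  'abababeeaceacddcddbebebcc'
  #1 SA[1]=2  'ababeeaceacddcddbebebcc'
  #2 SA[2]=4  'abeeaceacddcddbebebcc'
  #3 SA[3]=11  'acddcddbebebcc'
  #4 SA[4]=8  'aceacddcddbebebcc'
  #5 SA[5]=1  'bababeeaceacddcddbebebcc'
  #6 SA[6]=3  'babeeaceacddcddbebebcc'
  #7 SA[7]=22  'bcc'
  #8 SA[8]=20  'bebcc'
  #9 SA[9]=18  'bebebcc'
  #10 SA[10]=5  'beeaceacddcddbebebcc'
  #11 SA[11]=24  'c'
  #12 SA[12]=23  'cc'
  #13 SA[13]=15  'cddbebebcc'
  #14 SA[14]=12  'cddcddbebebcc'
  #15 SA[15]=9  'ceacddcddbebebcc'
  #16 SA[16]=17  'dbebebcc'
  #17 SA[17]=14  'dcddbebebcc'
  #18 SA[18]=16  'ddbebebcc'
  #19 SA[19]=13  'ddcddbebebcc'
  #20 SA[20]=10  'eacddcddbebebcc'
  #21 SA[21]=7  'eaceacddcddbebebcc'
  #22 SA[22]=21  'ebcc'
  #23 SA[23]=19  'ebebcc'
  #24 SA[24]=6  'eeaceacddcddbebebcc'

SA = [0, 2, 4, 11, 8, 1, 3, 22, 20, 18, 5, 24, 23, 15, 12, 9, 17, 14, 16, 13, 10, 7, 21, 19, 6]
[i] adj suffixes → lcp
  [1] 0/2 → 4 ('abab')
  [2] 2/4 → 2 ('ab')
  [3] 4/11 → 1 ('a')
  [4] 11/8 → 2 ('ac')
  [5] 8/1 → 0 ('')
  [6] 1/3 → 3 ('bab')
  [7] 3/22 → 1 ('b')
  [8] 22/20 → 1 ('b')
  [9] 20/18 → 3 ('beb')
  [10] 18/5 → 2 ('be')
  [11] 5/24 → 0 ('')
  [12] 24/23 → 1 ('c')
  [13] 23/15 → 1 ('c')
  [14] 15/12 → 3 ('cdd')
  [15] 12/9 → 1 ('c')
  [16] 9/17 → 0 ('')
  [17] 17/14 → 1 ('d')
  [18] 14/16 → 1 ('d')
  [19] 16/13 → 2 ('dd')
  [20] 13/10 → 0 ('')
  [21] 10/7 → 3 ('eac')
  [22] 7/21 → 1 ('e')
  [23] 21/19 → 2 ('eb')
  [24] 19/6 → 1 ('e')

n(n+1)/2 = 25·26/2 = 325
Σ LCP = 0 + 4 + 2 + 1 + 2 + 0 + 3 + 1 + 1 + 3 + 2 + 0 + 1 + 1 + 3 + 1 + 0 + 1 + 1 + 2 + 0 + 3 + 1 + 2 + 1 = 36
distinct = 325 − 36 = 289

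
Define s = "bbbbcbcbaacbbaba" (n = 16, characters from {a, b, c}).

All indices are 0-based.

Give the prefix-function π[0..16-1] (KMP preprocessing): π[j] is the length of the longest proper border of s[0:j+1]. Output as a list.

π[0] = 0
j=1 s[j]='b': π[1]=1 (border 'b')
j=2 s[j]='b': π[2]=2 (border 'bb')
j=3 s[j]='b': π[3]=3 (border 'bbb')
j=4 s[j]='c': k: 3→2→1→0; π[4]=0 (border '')
j=5 s[j]='b': π[5]=1 (border 'b')
j=6 s[j]='c': k: 1→0; π[6]=0 (border '')
j=7 s[j]='b': π[7]=1 (border 'b')
j=8 s[j]='a': k: 1→0; π[8]=0 (border '')
j=9 s[j]='a': π[9]=0 (border '')
j=10 s[j]='c': π[10]=0 (border '')
j=11 s[j]='b': π[11]=1 (border 'b')
j=12 s[j]='b': π[12]=2 (border 'bb')
j=13 s[j]='a': k: 2→1→0; π[13]=0 (border '')
j=14 s[j]='b': π[14]=1 (border 'b')
j=15 s[j]='a': k: 1→0; π[15]=0 (border '')

[0, 1, 2, 3, 0, 1, 0, 1, 0, 0, 0, 1, 2, 0, 1, 0]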